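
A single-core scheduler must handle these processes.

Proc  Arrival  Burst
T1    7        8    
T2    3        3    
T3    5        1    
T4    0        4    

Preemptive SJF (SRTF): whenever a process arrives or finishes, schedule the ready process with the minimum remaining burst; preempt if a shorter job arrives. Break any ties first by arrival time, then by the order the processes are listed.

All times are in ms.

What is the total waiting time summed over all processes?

Schedule: | T4 0-4 | T2 4-5 | T3 5-6 | T2 6-8 | T1 8-16 |
Completion: T1=16  T2=8  T3=6  T4=4
Waiting = turnaround − burst: T1=1, T2=2, T3=0, T4=0
Total waiting = 1 + 2 + 0 + 0 = 3

3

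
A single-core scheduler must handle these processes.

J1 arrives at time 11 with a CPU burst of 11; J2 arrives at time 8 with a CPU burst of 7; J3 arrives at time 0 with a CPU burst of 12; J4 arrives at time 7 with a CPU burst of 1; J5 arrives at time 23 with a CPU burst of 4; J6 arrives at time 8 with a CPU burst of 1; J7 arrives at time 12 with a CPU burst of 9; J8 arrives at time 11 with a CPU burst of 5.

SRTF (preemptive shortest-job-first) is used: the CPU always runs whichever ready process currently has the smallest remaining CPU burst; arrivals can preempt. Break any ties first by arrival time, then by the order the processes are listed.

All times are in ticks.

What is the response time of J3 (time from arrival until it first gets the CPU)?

0

Gantt: | J3 0-7 | J4 7-8 | J6 8-9 | J3 9-14 | J8 14-19 | J2 19-26 | J5 26-30 | J7 30-39 | J1 39-50 |
Completion: J1=50  J2=26  J3=14  J4=8  J5=30  J6=9  J7=39  J8=19
Turnaround (C−A): J1=39  J2=18  J3=14  J4=1  J5=7  J6=1  J7=27  J8=8
Response(J3) = first start − arrival = 0 − 0 = 0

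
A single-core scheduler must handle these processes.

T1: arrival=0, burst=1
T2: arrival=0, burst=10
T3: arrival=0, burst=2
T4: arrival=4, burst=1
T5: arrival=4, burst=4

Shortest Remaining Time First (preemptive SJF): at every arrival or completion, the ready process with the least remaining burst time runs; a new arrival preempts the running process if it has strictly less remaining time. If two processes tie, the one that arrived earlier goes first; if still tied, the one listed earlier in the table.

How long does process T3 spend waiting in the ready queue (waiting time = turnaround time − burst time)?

1

Schedule: | T1 0-1 | T3 1-3 | T2 3-4 | T4 4-5 | T5 5-9 | T2 9-18 |
Completion: T1=1  T2=18  T3=3  T4=5  T5=9
Waiting(T3) = turnaround − burst = 3 − 2 = 1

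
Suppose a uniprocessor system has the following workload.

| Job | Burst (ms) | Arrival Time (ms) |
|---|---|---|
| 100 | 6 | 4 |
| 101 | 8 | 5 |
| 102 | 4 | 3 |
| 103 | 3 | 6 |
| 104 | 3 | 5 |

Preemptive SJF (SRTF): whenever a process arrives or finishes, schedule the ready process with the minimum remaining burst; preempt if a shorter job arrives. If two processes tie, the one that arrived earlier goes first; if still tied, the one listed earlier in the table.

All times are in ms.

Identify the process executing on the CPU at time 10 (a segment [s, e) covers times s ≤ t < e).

103

Schedule: | idle 0-3 | 102 3-7 | 104 7-10 | 103 10-13 | 100 13-19 | 101 19-27 |
Completion: 100=19  101=27  102=7  103=13  104=10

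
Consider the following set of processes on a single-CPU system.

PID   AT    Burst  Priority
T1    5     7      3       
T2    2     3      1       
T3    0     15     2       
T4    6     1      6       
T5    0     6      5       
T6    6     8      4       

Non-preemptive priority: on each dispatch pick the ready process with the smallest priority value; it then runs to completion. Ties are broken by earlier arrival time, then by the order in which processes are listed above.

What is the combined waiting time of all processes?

111

Gantt: | T3 0-15 | T2 15-18 | T1 18-25 | T6 25-33 | T5 33-39 | T4 39-40 |
Completion: T1=25  T2=18  T3=15  T4=40  T5=39  T6=33
Turnaround (C−A): T1=20  T2=16  T3=15  T4=34  T5=39  T6=27
Waiting = turnaround − burst: T1=13, T2=13, T3=0, T4=33, T5=33, T6=19
Total waiting = 13 + 13 + 0 + 33 + 33 + 19 = 111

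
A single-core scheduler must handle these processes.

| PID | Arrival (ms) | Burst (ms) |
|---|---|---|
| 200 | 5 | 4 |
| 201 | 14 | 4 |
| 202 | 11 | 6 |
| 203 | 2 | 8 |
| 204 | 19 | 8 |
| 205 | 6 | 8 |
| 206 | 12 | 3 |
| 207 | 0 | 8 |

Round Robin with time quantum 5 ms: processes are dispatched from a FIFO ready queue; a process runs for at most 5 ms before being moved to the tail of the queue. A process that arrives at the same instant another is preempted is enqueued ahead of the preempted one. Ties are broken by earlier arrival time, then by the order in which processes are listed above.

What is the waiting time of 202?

Schedule: | 207 0-5 | 203 5-10 | 200 10-14 | 207 14-17 | 205 17-22 | 203 22-25 | 202 25-30 | 206 30-33 | 201 33-37 | 204 37-42 | 205 42-45 | 202 45-46 | 204 46-49 |
Completion: 200=14  201=37  202=46  203=25  204=49  205=45  206=33  207=17
Turnaround (C−A): 200=9  201=23  202=35  203=23  204=30  205=39  206=21  207=17
Waiting(202) = turnaround − burst = 35 − 6 = 29

29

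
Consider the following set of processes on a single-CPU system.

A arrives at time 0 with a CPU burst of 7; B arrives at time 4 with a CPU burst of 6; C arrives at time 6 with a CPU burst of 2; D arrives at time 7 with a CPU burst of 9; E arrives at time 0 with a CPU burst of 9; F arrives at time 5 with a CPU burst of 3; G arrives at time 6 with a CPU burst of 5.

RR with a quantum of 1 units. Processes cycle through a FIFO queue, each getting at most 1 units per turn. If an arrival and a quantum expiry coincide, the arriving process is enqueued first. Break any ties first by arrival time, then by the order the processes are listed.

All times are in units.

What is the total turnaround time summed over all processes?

Timeline: | A 0-1 | E 1-2 | A 2-3 | E 3-4 | A 4-5 | B 5-6 | E 6-7 | F 7-8 | A 8-9 | C 9-10 | G 10-11 | B 11-12 | D 12-13 | E 13-14 | F 14-15 | A 15-16 | C 16-17 | G 17-18 | B 18-19 | D 19-20 | E 20-21 | F 21-22 | A 22-23 | G 23-24 | B 24-25 | D 25-26 | E 26-27 | A 27-28 | G 28-29 | B 29-30 | D 30-31 | E 31-32 | G 32-33 | B 33-34 | D 34-35 | E 35-36 | D 36-37 | E 37-38 | D 38-41 |
Completion: A=28  B=34  C=17  D=41  E=38  F=22  G=33
Turnaround = completion − arrival: A=28, B=30, C=11, D=34, E=38, F=17, G=27
Total turnaround = 28 + 30 + 11 + 34 + 38 + 17 + 27 = 185

185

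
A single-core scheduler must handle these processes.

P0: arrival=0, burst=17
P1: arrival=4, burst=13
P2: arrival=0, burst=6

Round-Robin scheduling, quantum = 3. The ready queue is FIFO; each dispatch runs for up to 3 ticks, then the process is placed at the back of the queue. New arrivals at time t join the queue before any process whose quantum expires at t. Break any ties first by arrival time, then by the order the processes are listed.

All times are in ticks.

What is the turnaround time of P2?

Schedule: | P0 0-3 | P2 3-6 | P0 6-9 | P1 9-12 | P2 12-15 | P0 15-18 | P1 18-21 | P0 21-24 | P1 24-27 | P0 27-30 | P1 30-33 | P0 33-35 | P1 35-36 |
Completion: P0=35  P1=36  P2=15
Turnaround (C−A): P0=35  P1=32  P2=15
Turnaround(P2) = completion − arrival = 15 − 0 = 15

15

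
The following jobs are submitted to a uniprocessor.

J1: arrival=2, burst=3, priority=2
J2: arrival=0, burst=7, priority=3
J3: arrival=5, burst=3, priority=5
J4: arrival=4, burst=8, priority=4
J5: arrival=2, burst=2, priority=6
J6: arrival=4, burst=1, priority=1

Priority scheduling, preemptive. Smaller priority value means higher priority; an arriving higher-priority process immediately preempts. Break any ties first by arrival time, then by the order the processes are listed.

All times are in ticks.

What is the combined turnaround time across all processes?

70

Schedule: | J2 0-2 | J1 2-4 | J6 4-5 | J1 5-6 | J2 6-11 | J4 11-19 | J3 19-22 | J5 22-24 |
Completion: J1=6  J2=11  J3=22  J4=19  J5=24  J6=5
Turnaround = completion − arrival: J1=4, J2=11, J3=17, J4=15, J5=22, J6=1
Total turnaround = 4 + 11 + 17 + 15 + 22 + 1 = 70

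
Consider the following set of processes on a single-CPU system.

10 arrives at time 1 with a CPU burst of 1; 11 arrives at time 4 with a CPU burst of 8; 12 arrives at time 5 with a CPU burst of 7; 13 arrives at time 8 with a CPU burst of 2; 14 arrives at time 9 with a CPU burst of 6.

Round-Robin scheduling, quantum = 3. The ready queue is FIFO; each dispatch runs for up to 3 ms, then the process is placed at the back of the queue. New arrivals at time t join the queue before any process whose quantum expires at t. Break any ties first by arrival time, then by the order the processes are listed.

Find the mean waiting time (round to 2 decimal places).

8.40

Gantt: | idle 0-1 | 10 1-2 | idle 2-4 | 11 4-7 | 12 7-10 | 11 10-13 | 13 13-15 | 14 15-18 | 12 18-21 | 11 21-23 | 14 23-26 | 12 26-27 |
Completion: 10=2  11=23  12=27  13=15  14=26
Turnaround (C−A): 10=1  11=19  12=22  13=7  14=17
Waiting times: 10=0, 11=11, 12=15, 13=5, 14=11
Average waiting = (0+11+15+5+11) / 5 = 42/5 = 8.40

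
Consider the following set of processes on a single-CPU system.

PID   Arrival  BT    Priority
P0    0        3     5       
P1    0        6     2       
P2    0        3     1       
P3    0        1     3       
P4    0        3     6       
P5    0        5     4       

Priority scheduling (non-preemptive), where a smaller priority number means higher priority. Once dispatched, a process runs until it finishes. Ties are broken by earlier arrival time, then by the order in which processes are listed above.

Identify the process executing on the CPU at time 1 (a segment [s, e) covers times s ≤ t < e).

P2

Schedule: | P2 0-3 | P1 3-9 | P3 9-10 | P5 10-15 | P0 15-18 | P4 18-21 |
Completion: P0=18  P1=9  P2=3  P3=10  P4=21  P5=15
Turnaround (C−A): P0=18  P1=9  P2=3  P3=10  P4=21  P5=15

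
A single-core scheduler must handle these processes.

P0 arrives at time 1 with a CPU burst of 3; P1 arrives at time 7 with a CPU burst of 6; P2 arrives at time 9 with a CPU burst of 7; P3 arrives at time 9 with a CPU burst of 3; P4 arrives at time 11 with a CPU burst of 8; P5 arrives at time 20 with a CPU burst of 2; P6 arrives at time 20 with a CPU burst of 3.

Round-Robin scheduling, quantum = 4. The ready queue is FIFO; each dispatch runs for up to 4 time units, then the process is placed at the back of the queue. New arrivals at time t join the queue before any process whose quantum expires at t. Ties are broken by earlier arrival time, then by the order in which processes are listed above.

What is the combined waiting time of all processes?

61

Schedule: | idle 0-1 | P0 1-4 | idle 4-7 | P1 7-11 | P2 11-15 | P3 15-18 | P4 18-22 | P1 22-24 | P2 24-27 | P5 27-29 | P6 29-32 | P4 32-36 |
Completion: P0=4  P1=24  P2=27  P3=18  P4=36  P5=29  P6=32
Waiting = turnaround − burst: P0=0, P1=11, P2=11, P3=6, P4=17, P5=7, P6=9
Total waiting = 0 + 11 + 11 + 6 + 17 + 7 + 9 = 61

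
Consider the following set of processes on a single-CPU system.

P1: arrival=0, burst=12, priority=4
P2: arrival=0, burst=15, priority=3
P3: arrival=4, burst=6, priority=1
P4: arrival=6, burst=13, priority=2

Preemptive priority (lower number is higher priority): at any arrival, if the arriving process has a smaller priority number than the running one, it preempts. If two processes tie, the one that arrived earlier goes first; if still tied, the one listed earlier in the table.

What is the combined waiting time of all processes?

57

Timeline: | P2 0-4 | P3 4-10 | P4 10-23 | P2 23-34 | P1 34-46 |
Completion: P1=46  P2=34  P3=10  P4=23
Turnaround (C−A): P1=46  P2=34  P3=6  P4=17
Waiting = turnaround − burst: P1=34, P2=19, P3=0, P4=4
Total waiting = 34 + 19 + 0 + 4 = 57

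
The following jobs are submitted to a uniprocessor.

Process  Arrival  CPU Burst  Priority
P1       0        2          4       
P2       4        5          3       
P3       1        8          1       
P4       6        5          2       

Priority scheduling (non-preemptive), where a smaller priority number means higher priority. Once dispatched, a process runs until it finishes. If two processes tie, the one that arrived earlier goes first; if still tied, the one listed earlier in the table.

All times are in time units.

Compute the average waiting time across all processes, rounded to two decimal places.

4.00

Schedule: | P1 0-2 | P3 2-10 | P4 10-15 | P2 15-20 |
Completion: P1=2  P2=20  P3=10  P4=15
Waiting times: P1=0, P2=11, P3=1, P4=4
Average waiting = (0+11+1+4) / 4 = 16/4 = 4.00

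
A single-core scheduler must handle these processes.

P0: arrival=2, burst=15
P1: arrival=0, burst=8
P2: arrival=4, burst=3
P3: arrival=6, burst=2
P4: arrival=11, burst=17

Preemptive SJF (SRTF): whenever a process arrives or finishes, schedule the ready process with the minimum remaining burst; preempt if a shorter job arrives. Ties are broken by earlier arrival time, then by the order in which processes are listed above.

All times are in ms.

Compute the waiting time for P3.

1

Gantt: | P1 0-4 | P2 4-7 | P3 7-9 | P1 9-13 | P0 13-28 | P4 28-45 |
Completion: P0=28  P1=13  P2=7  P3=9  P4=45
Waiting(P3) = turnaround − burst = 3 − 2 = 1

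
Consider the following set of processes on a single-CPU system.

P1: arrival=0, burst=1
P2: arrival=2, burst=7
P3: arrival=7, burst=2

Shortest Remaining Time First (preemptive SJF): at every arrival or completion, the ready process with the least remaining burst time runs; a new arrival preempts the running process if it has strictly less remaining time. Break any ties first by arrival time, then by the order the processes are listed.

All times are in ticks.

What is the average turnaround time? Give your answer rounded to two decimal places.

4.00

Gantt: | P1 0-1 | idle 1-2 | P2 2-9 | P3 9-11 |
Completion: P1=1  P2=9  P3=11
Turnaround times: P1=1, P2=7, P3=4
Average turnaround = (1+7+4) / 3 = 12/3 = 4.00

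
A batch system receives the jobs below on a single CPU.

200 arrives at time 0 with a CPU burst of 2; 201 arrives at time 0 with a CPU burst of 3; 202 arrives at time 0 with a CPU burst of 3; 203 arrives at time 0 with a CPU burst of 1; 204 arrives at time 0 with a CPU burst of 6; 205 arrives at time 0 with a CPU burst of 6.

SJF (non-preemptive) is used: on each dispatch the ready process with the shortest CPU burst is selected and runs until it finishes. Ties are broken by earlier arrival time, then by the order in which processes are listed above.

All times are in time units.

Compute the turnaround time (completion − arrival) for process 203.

Timeline: | 203 0-1 | 200 1-3 | 201 3-6 | 202 6-9 | 204 9-15 | 205 15-21 |
Completion: 200=3  201=6  202=9  203=1  204=15  205=21
Turnaround (C−A): 200=3  201=6  202=9  203=1  204=15  205=21
Turnaround(203) = completion − arrival = 1 − 0 = 1

1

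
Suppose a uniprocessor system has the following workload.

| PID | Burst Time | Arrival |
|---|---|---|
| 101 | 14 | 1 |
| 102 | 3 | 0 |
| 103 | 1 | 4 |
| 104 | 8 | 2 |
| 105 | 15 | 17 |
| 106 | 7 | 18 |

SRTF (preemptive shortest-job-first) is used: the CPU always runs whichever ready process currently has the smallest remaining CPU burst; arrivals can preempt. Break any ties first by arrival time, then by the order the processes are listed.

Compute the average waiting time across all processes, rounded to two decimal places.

Timeline: | 102 0-3 | 104 3-4 | 103 4-5 | 104 5-12 | 101 12-18 | 106 18-25 | 101 25-33 | 105 33-48 |
Completion: 101=33  102=3  103=5  104=12  105=48  106=25
Turnaround (C−A): 101=32  102=3  103=1  104=10  105=31  106=7
Waiting times: 101=18, 102=0, 103=0, 104=2, 105=16, 106=0
Average waiting = (18+0+0+2+16+0) / 6 = 36/6 = 6.00

6.00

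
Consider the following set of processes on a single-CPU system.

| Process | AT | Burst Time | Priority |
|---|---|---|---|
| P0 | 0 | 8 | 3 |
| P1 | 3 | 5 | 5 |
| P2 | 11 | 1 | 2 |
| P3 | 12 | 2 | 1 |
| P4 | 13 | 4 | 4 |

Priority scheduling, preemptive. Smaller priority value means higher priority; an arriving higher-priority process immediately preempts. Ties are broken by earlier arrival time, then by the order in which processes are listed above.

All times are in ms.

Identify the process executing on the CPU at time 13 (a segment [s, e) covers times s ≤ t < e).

Schedule: | P0 0-8 | P1 8-11 | P2 11-12 | P3 12-14 | P4 14-18 | P1 18-20 |
Completion: P0=8  P1=20  P2=12  P3=14  P4=18

P3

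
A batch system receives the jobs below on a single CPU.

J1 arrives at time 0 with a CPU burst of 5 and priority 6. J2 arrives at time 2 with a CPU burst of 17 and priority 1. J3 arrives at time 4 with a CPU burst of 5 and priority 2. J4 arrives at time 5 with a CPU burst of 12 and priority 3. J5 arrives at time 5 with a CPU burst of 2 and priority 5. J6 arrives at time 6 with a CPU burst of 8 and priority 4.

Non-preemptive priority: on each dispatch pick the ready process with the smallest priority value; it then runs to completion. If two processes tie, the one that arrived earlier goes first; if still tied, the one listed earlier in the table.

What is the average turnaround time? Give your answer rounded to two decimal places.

Timeline: | J1 0-5 | J2 5-22 | J3 22-27 | J4 27-39 | J6 39-47 | J5 47-49 |
Completion: J1=5  J2=22  J3=27  J4=39  J5=49  J6=47
Turnaround (C−A): J1=5  J2=20  J3=23  J4=34  J5=44  J6=41
Turnaround times: J1=5, J2=20, J3=23, J4=34, J5=44, J6=41
Average turnaround = (5+20+23+34+44+41) / 6 = 167/6 = 27.83

27.83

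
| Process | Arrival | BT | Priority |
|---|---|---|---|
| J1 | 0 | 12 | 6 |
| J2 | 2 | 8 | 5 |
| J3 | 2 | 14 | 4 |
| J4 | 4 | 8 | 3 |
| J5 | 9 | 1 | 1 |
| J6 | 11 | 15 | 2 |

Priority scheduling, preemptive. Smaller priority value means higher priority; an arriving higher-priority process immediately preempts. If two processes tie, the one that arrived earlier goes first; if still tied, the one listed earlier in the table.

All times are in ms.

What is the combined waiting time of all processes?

Gantt: | J1 0-2 | J3 2-4 | J4 4-9 | J5 9-10 | J4 10-11 | J6 11-26 | J4 26-28 | J3 28-40 | J2 40-48 | J1 48-58 |
Completion: J1=58  J2=48  J3=40  J4=28  J5=10  J6=26
Turnaround (C−A): J1=58  J2=46  J3=38  J4=24  J5=1  J6=15
Waiting = turnaround − burst: J1=46, J2=38, J3=24, J4=16, J5=0, J6=0
Total waiting = 46 + 38 + 24 + 16 + 0 + 0 = 124

124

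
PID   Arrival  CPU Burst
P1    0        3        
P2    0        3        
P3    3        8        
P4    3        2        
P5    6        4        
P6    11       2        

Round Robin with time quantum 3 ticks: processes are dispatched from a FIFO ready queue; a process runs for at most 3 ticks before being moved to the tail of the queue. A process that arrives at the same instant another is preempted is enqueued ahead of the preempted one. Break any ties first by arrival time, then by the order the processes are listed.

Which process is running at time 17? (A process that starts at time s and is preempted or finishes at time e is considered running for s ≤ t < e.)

Schedule: | P1 0-3 | P2 3-6 | P3 6-9 | P4 9-11 | P5 11-14 | P3 14-17 | P6 17-19 | P5 19-20 | P3 20-22 |
Completion: P1=3  P2=6  P3=22  P4=11  P5=20  P6=19

P6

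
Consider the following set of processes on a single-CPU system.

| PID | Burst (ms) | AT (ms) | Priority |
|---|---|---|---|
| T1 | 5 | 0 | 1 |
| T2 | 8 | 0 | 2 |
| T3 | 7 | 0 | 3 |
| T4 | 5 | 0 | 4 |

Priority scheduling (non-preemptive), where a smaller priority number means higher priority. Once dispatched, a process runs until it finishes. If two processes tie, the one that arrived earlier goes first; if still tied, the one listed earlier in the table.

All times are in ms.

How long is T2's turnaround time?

Schedule: | T1 0-5 | T2 5-13 | T3 13-20 | T4 20-25 |
Completion: T1=5  T2=13  T3=20  T4=25
Turnaround (C−A): T1=5  T2=13  T3=20  T4=25
Turnaround(T2) = completion − arrival = 13 − 0 = 13

13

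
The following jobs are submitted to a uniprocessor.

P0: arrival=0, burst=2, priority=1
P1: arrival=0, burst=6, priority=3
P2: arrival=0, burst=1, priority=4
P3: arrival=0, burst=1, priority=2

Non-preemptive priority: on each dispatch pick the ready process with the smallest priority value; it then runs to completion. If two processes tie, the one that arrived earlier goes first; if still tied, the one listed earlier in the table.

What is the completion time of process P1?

9

Gantt: | P0 0-2 | P3 2-3 | P1 3-9 | P2 9-10 |
Completion: P0=2  P1=9  P2=10  P3=3
Turnaround (C−A): P0=2  P1=9  P2=10  P3=3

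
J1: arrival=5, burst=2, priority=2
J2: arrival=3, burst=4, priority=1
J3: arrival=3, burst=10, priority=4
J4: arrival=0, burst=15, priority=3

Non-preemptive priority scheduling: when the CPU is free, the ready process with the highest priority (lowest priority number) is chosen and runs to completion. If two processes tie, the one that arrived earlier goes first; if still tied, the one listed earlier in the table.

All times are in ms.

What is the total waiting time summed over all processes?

Timeline: | J4 0-15 | J2 15-19 | J1 19-21 | J3 21-31 |
Completion: J1=21  J2=19  J3=31  J4=15
Turnaround (C−A): J1=16  J2=16  J3=28  J4=15
Waiting = turnaround − burst: J1=14, J2=12, J3=18, J4=0
Total waiting = 14 + 12 + 18 + 0 = 44

44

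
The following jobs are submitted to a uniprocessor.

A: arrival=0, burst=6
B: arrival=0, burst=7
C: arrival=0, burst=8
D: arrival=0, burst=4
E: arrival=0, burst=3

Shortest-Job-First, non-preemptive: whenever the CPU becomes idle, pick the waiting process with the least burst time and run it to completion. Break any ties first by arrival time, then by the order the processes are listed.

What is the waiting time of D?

3

Schedule: | E 0-3 | D 3-7 | A 7-13 | B 13-20 | C 20-28 |
Completion: A=13  B=20  C=28  D=7  E=3
Waiting(D) = turnaround − burst = 7 − 4 = 3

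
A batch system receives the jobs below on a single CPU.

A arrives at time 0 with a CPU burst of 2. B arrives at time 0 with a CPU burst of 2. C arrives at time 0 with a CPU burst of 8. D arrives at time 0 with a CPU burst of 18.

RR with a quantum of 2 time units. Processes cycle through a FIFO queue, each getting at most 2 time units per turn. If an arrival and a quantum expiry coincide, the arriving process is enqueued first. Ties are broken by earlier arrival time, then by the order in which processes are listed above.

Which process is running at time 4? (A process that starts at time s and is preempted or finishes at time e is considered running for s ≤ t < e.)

Gantt: | A 0-2 | B 2-4 | C 4-6 | D 6-8 | C 8-10 | D 10-12 | C 12-14 | D 14-16 | C 16-18 | D 18-30 |
Completion: A=2  B=4  C=18  D=30

C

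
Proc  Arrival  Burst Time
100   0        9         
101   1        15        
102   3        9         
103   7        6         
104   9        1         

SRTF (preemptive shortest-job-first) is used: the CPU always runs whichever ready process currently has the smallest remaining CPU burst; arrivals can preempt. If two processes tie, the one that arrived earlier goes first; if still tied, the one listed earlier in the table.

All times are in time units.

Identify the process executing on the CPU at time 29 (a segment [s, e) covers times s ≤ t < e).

101

Gantt: | 100 0-9 | 104 9-10 | 103 10-16 | 102 16-25 | 101 25-40 |
Completion: 100=9  101=40  102=25  103=16  104=10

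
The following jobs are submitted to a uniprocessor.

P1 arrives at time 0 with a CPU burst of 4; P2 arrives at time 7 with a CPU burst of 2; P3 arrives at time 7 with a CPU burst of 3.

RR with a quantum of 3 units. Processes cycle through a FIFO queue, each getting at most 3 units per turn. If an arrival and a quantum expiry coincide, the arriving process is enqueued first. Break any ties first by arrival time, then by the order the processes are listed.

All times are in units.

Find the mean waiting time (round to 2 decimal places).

0.67

Gantt: | P1 0-4 | idle 4-7 | P2 7-9 | P3 9-12 |
Completion: P1=4  P2=9  P3=12
Waiting times: P1=0, P2=0, P3=2
Average waiting = (0+0+2) / 3 = 2/3 = 0.67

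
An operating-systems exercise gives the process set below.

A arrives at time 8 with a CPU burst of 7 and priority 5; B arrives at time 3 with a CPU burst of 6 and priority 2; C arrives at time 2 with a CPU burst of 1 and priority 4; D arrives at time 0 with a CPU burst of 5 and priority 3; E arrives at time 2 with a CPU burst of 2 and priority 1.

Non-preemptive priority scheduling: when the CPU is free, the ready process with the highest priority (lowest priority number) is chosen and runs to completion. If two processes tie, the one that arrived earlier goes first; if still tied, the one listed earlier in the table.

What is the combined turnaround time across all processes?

Gantt: | D 0-5 | E 5-7 | B 7-13 | C 13-14 | A 14-21 |
Completion: A=21  B=13  C=14  D=5  E=7
Turnaround (C−A): A=13  B=10  C=12  D=5  E=5
Turnaround = completion − arrival: A=13, B=10, C=12, D=5, E=5
Total turnaround = 13 + 10 + 12 + 5 + 5 = 45

45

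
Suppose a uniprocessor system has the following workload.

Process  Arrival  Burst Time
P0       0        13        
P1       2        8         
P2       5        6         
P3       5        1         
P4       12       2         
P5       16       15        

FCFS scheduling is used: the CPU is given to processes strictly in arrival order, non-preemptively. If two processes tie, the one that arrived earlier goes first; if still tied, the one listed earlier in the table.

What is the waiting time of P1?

Gantt: | P0 0-13 | P1 13-21 | P2 21-27 | P3 27-28 | P4 28-30 | P5 30-45 |
Completion: P0=13  P1=21  P2=27  P3=28  P4=30  P5=45
Turnaround (C−A): P0=13  P1=19  P2=22  P3=23  P4=18  P5=29
Waiting(P1) = turnaround − burst = 19 − 8 = 11

11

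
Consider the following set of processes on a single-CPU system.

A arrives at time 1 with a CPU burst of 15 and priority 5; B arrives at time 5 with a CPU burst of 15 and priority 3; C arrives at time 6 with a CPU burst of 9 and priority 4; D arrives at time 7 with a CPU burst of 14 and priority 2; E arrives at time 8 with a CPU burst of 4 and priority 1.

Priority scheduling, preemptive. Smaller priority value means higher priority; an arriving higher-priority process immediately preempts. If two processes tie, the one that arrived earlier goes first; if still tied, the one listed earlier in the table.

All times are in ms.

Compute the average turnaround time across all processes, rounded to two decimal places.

30.60

Schedule: | idle 0-1 | A 1-5 | B 5-7 | D 7-8 | E 8-12 | D 12-25 | B 25-38 | C 38-47 | A 47-58 |
Completion: A=58  B=38  C=47  D=25  E=12
Turnaround (C−A): A=57  B=33  C=41  D=18  E=4
Turnaround times: A=57, B=33, C=41, D=18, E=4
Average turnaround = (57+33+41+18+4) / 5 = 153/5 = 30.60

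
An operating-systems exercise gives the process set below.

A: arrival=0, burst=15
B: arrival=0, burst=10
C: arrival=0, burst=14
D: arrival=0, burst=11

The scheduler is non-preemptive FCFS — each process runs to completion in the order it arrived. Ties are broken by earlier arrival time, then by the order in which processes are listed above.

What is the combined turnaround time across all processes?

129

Gantt: | A 0-15 | B 15-25 | C 25-39 | D 39-50 |
Completion: A=15  B=25  C=39  D=50
Turnaround (C−A): A=15  B=25  C=39  D=50
Turnaround = completion − arrival: A=15, B=25, C=39, D=50
Total turnaround = 15 + 25 + 39 + 50 = 129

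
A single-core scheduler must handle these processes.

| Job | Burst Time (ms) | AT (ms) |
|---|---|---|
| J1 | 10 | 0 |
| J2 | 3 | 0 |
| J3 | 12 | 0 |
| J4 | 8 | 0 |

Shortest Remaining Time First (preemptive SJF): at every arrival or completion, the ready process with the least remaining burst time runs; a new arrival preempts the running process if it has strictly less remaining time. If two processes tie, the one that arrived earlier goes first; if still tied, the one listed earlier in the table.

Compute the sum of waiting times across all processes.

Gantt: | J2 0-3 | J4 3-11 | J1 11-21 | J3 21-33 |
Completion: J1=21  J2=3  J3=33  J4=11
Turnaround (C−A): J1=21  J2=3  J3=33  J4=11
Waiting = turnaround − burst: J1=11, J2=0, J3=21, J4=3
Total waiting = 11 + 0 + 21 + 3 = 35

35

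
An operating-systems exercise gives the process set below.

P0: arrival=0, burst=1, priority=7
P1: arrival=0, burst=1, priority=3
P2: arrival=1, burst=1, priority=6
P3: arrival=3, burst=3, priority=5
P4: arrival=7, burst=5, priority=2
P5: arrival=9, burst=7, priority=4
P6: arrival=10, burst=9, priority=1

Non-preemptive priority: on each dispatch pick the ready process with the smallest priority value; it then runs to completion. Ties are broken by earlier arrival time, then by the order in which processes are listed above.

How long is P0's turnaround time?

Schedule: | P1 0-1 | P2 1-2 | P0 2-3 | P3 3-6 | idle 6-7 | P4 7-12 | P6 12-21 | P5 21-28 |
Completion: P0=3  P1=1  P2=2  P3=6  P4=12  P5=28  P6=21
Turnaround(P0) = completion − arrival = 3 − 0 = 3

3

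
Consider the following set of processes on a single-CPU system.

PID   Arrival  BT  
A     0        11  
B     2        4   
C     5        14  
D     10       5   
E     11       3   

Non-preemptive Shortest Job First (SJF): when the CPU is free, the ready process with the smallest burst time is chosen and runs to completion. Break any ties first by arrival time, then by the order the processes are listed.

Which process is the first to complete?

A

Gantt: | A 0-11 | E 11-14 | B 14-18 | D 18-23 | C 23-37 |
Completion: A=11  B=18  C=37  D=23  E=14
Finish order: A → E → B → D → C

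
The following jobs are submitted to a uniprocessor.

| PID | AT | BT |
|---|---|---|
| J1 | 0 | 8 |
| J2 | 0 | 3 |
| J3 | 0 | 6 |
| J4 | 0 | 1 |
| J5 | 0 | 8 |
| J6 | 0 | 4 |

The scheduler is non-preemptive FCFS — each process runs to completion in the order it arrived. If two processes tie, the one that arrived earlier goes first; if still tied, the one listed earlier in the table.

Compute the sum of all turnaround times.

Schedule: | J1 0-8 | J2 8-11 | J3 11-17 | J4 17-18 | J5 18-26 | J6 26-30 |
Completion: J1=8  J2=11  J3=17  J4=18  J5=26  J6=30
Turnaround (C−A): J1=8  J2=11  J3=17  J4=18  J5=26  J6=30
Turnaround = completion − arrival: J1=8, J2=11, J3=17, J4=18, J5=26, J6=30
Total turnaround = 8 + 11 + 17 + 18 + 26 + 30 = 110

110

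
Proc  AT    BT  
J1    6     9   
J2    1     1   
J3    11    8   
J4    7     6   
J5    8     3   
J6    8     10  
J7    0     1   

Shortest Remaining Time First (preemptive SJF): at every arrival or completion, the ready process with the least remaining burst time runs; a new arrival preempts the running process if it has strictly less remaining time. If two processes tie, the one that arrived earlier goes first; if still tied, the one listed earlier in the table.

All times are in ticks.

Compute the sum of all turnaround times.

Timeline: | J7 0-1 | J2 1-2 | idle 2-6 | J1 6-7 | J4 7-8 | J5 8-11 | J4 11-16 | J1 16-24 | J3 24-32 | J6 32-42 |
Completion: J1=24  J2=2  J3=32  J4=16  J5=11  J6=42  J7=1
Turnaround (C−A): J1=18  J2=1  J3=21  J4=9  J5=3  J6=34  J7=1
Turnaround = completion − arrival: J1=18, J2=1, J3=21, J4=9, J5=3, J6=34, J7=1
Total turnaround = 18 + 1 + 21 + 9 + 3 + 34 + 1 = 87

87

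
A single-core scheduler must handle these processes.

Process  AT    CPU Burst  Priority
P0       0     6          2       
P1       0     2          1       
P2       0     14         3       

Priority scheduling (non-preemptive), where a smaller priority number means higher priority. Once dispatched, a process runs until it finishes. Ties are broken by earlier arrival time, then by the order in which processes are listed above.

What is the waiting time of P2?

8

Timeline: | P1 0-2 | P0 2-8 | P2 8-22 |
Completion: P0=8  P1=2  P2=22
Turnaround (C−A): P0=8  P1=2  P2=22
Waiting(P2) = turnaround − burst = 22 − 14 = 8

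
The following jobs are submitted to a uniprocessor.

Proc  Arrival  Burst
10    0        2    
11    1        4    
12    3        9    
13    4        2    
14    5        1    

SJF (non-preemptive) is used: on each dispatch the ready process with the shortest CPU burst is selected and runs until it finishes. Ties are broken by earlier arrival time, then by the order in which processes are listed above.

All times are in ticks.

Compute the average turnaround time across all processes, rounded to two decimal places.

5.80

Gantt: | 10 0-2 | 11 2-6 | 14 6-7 | 13 7-9 | 12 9-18 |
Completion: 10=2  11=6  12=18  13=9  14=7
Turnaround times: 10=2, 11=5, 12=15, 13=5, 14=2
Average turnaround = (2+5+15+5+2) / 5 = 29/5 = 5.80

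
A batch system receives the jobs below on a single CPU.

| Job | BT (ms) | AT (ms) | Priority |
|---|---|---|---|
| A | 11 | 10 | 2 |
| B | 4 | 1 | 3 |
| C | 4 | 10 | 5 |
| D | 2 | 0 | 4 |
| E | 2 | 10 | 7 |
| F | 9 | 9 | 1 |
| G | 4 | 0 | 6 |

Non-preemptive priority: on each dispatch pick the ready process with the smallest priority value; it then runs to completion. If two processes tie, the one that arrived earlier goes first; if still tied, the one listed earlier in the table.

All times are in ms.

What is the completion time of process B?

Timeline: | D 0-2 | B 2-6 | G 6-10 | F 10-19 | A 19-30 | C 30-34 | E 34-36 |
Completion: A=30  B=6  C=34  D=2  E=36  F=19  G=10

6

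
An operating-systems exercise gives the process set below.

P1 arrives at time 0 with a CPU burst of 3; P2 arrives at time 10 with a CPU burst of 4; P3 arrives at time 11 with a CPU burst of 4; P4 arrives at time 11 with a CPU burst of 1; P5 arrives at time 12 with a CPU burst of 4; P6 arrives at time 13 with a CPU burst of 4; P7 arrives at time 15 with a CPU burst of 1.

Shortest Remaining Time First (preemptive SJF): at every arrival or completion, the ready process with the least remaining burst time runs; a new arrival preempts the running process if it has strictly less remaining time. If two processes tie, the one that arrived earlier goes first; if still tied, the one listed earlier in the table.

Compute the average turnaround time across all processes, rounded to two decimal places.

Timeline: | P1 0-3 | idle 3-10 | P2 10-11 | P4 11-12 | P2 12-15 | P7 15-16 | P3 16-20 | P5 20-24 | P6 24-28 |
Completion: P1=3  P2=15  P3=20  P4=12  P5=24  P6=28  P7=16
Turnaround (C−A): P1=3  P2=5  P3=9  P4=1  P5=12  P6=15  P7=1
Turnaround times: P1=3, P2=5, P3=9, P4=1, P5=12, P6=15, P7=1
Average turnaround = (3+5+9+1+12+15+1) / 7 = 46/7 = 6.57

6.57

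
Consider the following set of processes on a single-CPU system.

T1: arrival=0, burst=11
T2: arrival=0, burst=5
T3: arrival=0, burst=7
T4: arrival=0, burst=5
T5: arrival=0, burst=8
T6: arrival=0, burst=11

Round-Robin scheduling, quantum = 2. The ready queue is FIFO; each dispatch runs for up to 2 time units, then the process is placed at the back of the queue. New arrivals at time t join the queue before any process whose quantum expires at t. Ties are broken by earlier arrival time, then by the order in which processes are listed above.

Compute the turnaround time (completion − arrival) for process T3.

Gantt: | T1 0-2 | T2 2-4 | T3 4-6 | T4 6-8 | T5 8-10 | T6 10-12 | T1 12-14 | T2 14-16 | T3 16-18 | T4 18-20 | T5 20-22 | T6 22-24 | T1 24-26 | T2 26-27 | T3 27-29 | T4 29-30 | T5 30-32 | T6 32-34 | T1 34-36 | T3 36-37 | T5 37-39 | T6 39-41 | T1 41-43 | T6 43-45 | T1 45-46 | T6 46-47 |
Completion: T1=46  T2=27  T3=37  T4=30  T5=39  T6=47
Turnaround (C−A): T1=46  T2=27  T3=37  T4=30  T5=39  T6=47
Turnaround(T3) = completion − arrival = 37 − 0 = 37

37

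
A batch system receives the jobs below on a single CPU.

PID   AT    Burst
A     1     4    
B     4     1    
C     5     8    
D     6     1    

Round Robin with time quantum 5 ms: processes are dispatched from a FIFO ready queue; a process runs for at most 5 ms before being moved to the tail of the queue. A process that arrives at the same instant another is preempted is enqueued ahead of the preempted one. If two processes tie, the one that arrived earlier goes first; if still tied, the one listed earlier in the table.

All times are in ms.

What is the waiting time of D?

5

Schedule: | idle 0-1 | A 1-5 | B 5-6 | C 6-11 | D 11-12 | C 12-15 |
Completion: A=5  B=6  C=15  D=12
Turnaround (C−A): A=4  B=2  C=10  D=6
Waiting(D) = turnaround − burst = 6 − 1 = 5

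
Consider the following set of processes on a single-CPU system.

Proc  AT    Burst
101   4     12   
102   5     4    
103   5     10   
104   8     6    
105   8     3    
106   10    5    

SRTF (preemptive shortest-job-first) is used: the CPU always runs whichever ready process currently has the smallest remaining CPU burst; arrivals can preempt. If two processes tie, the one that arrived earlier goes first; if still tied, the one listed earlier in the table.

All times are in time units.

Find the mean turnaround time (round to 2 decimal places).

16.33

Timeline: | idle 0-4 | 101 4-5 | 102 5-9 | 105 9-12 | 106 12-17 | 104 17-23 | 103 23-33 | 101 33-44 |
Completion: 101=44  102=9  103=33  104=23  105=12  106=17
Turnaround (C−A): 101=40  102=4  103=28  104=15  105=4  106=7
Turnaround times: 101=40, 102=4, 103=28, 104=15, 105=4, 106=7
Average turnaround = (40+4+28+15+4+7) / 6 = 98/6 = 16.33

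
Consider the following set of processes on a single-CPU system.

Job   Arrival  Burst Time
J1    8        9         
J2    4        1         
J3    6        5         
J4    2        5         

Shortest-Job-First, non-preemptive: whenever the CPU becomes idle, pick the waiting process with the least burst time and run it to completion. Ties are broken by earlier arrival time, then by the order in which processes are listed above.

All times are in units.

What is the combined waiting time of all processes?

10

Schedule: | idle 0-2 | J4 2-7 | J2 7-8 | J3 8-13 | J1 13-22 |
Completion: J1=22  J2=8  J3=13  J4=7
Turnaround (C−A): J1=14  J2=4  J3=7  J4=5
Waiting = turnaround − burst: J1=5, J2=3, J3=2, J4=0
Total waiting = 5 + 3 + 2 + 0 = 10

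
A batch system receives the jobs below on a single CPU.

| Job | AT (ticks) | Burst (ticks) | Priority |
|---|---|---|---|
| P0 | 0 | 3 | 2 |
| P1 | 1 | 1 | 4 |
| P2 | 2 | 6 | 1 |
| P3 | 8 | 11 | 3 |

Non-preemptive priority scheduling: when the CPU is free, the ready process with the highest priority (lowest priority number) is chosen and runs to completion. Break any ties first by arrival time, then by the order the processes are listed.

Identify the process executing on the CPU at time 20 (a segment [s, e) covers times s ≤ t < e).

P1

Schedule: | P0 0-3 | P2 3-9 | P3 9-20 | P1 20-21 |
Completion: P0=3  P1=21  P2=9  P3=20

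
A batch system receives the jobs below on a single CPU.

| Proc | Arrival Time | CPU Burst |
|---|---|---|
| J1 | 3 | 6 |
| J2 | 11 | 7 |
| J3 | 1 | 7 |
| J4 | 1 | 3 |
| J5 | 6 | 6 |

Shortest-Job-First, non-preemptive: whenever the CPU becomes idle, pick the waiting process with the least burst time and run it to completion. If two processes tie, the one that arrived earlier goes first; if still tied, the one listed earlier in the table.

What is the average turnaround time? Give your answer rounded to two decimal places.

12.20

Gantt: | idle 0-1 | J4 1-4 | J1 4-10 | J5 10-16 | J3 16-23 | J2 23-30 |
Completion: J1=10  J2=30  J3=23  J4=4  J5=16
Turnaround (C−A): J1=7  J2=19  J3=22  J4=3  J5=10
Turnaround times: J1=7, J2=19, J3=22, J4=3, J5=10
Average turnaround = (7+19+22+3+10) / 5 = 61/5 = 12.20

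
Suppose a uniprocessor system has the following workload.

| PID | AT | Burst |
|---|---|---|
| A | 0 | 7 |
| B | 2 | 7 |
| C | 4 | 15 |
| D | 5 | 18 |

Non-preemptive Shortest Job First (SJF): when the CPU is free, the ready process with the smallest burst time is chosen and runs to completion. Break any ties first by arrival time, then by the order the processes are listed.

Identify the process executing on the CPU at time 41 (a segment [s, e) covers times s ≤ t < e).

D

Schedule: | A 0-7 | B 7-14 | C 14-29 | D 29-47 |
Completion: A=7  B=14  C=29  D=47
Turnaround (C−A): A=7  B=12  C=25  D=42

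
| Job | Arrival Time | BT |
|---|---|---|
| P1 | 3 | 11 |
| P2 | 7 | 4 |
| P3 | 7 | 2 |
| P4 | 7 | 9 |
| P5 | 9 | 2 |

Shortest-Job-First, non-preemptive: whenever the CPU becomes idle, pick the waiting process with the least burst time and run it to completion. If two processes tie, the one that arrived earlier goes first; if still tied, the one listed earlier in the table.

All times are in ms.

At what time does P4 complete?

31

Schedule: | idle 0-3 | P1 3-14 | P3 14-16 | P5 16-18 | P2 18-22 | P4 22-31 |
Completion: P1=14  P2=22  P3=16  P4=31  P5=18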